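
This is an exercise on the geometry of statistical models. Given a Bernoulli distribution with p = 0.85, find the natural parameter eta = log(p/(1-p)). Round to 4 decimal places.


Natural parameter for Bernoulli: eta = log(p/(1-p)).
p = 0.85, 1-p = 0.15.
p/(1-p) = 5.666667.
eta = log(5.666667) = 1.7346

1.7346


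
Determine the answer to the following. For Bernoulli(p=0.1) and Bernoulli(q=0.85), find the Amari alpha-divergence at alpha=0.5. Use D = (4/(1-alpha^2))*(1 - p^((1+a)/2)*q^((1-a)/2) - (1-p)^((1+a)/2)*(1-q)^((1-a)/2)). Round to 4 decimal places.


Amari alpha-divergence:
D = (4/(1-alpha^2))*(1 - p^((1+a)/2)*q^((1-a)/2) - (1-p)^((1+a)/2)*(1-q)^((1-a)/2)).
alpha = 0.5, p = 0.1, q = 0.85.
e1 = (1+alpha)/2 = 0.75, e2 = (1-alpha)/2 = 0.25.
t1 = p^e1 * q^e2 = 0.1^0.75 * 0.85^0.25 = 0.170748.
t2 = (1-p)^e1 * (1-q)^e2 = 0.9^0.75 * 0.15^0.25 = 0.575049.
4/(1-alpha^2) = 5.333333.
D = 5.333333*(1 - 0.170748 - 0.575049) = 1.3558

1.3558


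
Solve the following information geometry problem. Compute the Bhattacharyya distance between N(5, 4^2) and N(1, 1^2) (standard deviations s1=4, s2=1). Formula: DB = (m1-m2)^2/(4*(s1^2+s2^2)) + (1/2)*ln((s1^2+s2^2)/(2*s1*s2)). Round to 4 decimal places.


Bhattacharyya distance between two Gaussians:
DB = (m1-m2)^2/(4*(s1^2+s2^2)) + (1/2)*ln((s1^2+s2^2)/(2*s1*s2)).
(m1-m2)^2 = (4)^2 = 16.
s1^2+s2^2 = 16 + 1 = 17.
term1 = 16/68 = 0.235294.
term2 = 0.5*ln(17/8.0) = 0.376886.
DB = 0.235294 + 0.376886 = 0.6122

0.6122


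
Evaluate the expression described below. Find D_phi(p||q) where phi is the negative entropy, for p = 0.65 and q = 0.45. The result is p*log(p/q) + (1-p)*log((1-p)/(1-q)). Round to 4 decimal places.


Bregman divergence with negative entropy generator:
D = p*log(p/q) + (1-p)*log((1-p)/(1-q)).
p = 0.65, q = 0.45.
p*log(p/q) = 0.65*log(0.65/0.45) = 0.239021.
(1-p)*log((1-p)/(1-q)) = 0.35*log(0.35/0.55) = -0.158195.
D = 0.239021 + -0.158195 = 0.0808

0.0808


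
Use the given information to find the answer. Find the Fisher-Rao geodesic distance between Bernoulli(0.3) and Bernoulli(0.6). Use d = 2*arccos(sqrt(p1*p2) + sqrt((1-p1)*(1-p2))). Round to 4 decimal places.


Geodesic distance on Bernoulli manifold:
d(p1,p2) = 2*arccos(sqrt(p1*p2) + sqrt((1-p1)*(1-p2))).
sqrt(p1*p2) = sqrt(0.3*0.6) = 0.424264.
sqrt((1-p1)*(1-p2)) = sqrt(0.7*0.4) = 0.52915.
arg = 0.424264 + 0.52915 = 0.953414.
d = 2*arccos(0.953414) = 0.6129

0.6129


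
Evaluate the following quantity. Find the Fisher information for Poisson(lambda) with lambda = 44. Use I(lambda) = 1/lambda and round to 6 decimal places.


Fisher information for Poisson: I(lambda) = 1/lambda.
lambda = 44.
I(lambda) = 1/44 = 0.022727

0.022727


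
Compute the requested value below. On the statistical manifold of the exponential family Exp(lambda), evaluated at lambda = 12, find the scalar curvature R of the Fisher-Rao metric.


This family has a single free parameter, so its statistical manifold
is 1-dimensional. The Riemann curvature tensor of any 1-dimensional
Riemannian manifold vanishes identically, so R = 0.

0


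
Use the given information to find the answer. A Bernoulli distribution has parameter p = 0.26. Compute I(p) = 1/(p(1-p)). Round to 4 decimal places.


For Bernoulli(p), Fisher information is I(p) = 1/(p*(1-p)).
p = 0.26, 1-p = 0.74.
p*(1-p) = 0.1924.
I(p) = 1/0.1924 = 5.1975

5.1975


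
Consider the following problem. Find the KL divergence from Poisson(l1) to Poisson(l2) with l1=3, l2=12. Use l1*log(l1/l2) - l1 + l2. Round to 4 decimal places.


KL divergence for Poisson:
KL = l1*log(l1/l2) - l1 + l2.
l1 = 3, l2 = 12.
log(3/12) = -1.386294.
l1*log(l1/l2) = 3 * -1.386294 = -4.158883.
KL = -4.158883 - 3 + 12 = 4.8411

4.8411


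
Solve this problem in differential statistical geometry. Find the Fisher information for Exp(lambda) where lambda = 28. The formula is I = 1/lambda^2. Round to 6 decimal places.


Fisher information for exponential: I(lambda) = 1/lambda^2.
lambda = 28, lambda^2 = 784.
I = 1/784 = 0.001276

0.001276


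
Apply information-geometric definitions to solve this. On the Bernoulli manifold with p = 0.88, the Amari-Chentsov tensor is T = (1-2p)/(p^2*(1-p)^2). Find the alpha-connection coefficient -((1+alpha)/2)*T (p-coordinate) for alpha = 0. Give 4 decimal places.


Skewness (Amari-Chentsov) tensor: T = (1-2p)/(p^2*(1-p)^2).
p = 0.88, 1-2p = -0.76, p^2 = 0.7744, (1-p)^2 = 0.0144.
T = -0.76/(0.7744 * 0.0144) = -68.153122.
In the p-coordinate, Gamma^(alpha) = Gamma^(0) - (alpha/2)*T with Gamma^(0) = (1/2)*g'(p) = -T/2,
so Gamma^(alpha) = -((1+alpha)/2)*T.
alpha = 0, -(1+alpha)/2 = -0.5.
Gamma = -0.5 * -68.153122 = 34.0766

34.0766


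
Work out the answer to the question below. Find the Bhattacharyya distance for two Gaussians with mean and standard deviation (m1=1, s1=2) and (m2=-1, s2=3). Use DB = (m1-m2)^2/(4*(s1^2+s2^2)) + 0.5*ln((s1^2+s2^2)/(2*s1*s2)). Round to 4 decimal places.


Bhattacharyya distance between two Gaussians:
DB = (m1-m2)^2/(4*(s1^2+s2^2)) + (1/2)*ln((s1^2+s2^2)/(2*s1*s2)).
(m1-m2)^2 = (2)^2 = 4.
s1^2+s2^2 = 4 + 9 = 13.
term1 = 4/52 = 0.076923.
term2 = 0.5*ln(13/12.0) = 0.040021.
DB = 0.076923 + 0.040021 = 0.1169

0.1169


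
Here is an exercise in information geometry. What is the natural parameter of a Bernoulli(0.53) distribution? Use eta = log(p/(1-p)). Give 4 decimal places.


Natural parameter for Bernoulli: eta = log(p/(1-p)).
p = 0.53, 1-p = 0.47.
p/(1-p) = 1.12766.
eta = log(1.12766) = 0.1201

0.1201


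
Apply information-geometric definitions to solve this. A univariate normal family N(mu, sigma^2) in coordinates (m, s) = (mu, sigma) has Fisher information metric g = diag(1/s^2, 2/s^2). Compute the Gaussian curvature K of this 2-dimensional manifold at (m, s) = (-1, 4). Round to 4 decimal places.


The metric has the form g = (A dm^2 + B ds^2)/s^2 with A = 1, B = 2.
Substitute u = sqrt(A/B)*m: g = B*(du^2 + ds^2)/s^2, i.e. B times the
Poincare upper half-plane metric, which has constant Gaussian curvature -1.
Scaling a 2D metric by a constant c divides the Gaussian curvature by c,
so K = -1/B = -1/(2) = -0.5000 everywhere (the point (m, s) = (-1, 4) is irrelevant:
the curvature is constant).
The requested Gaussian curvature is K = -0.5000.

-0.5000


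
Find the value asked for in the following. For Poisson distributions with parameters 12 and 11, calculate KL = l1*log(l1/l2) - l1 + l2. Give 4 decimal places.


KL divergence for Poisson:
KL = l1*log(l1/l2) - l1 + l2.
l1 = 12, l2 = 11.
log(12/11) = 0.087011.
l1*log(l1/l2) = 12 * 0.087011 = 1.044137.
KL = 1.044137 - 12 + 11 = 0.0441

0.0441


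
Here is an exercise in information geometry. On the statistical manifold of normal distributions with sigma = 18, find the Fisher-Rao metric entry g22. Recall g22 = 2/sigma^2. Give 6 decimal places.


For the 2-parameter normal family, the Fisher metric has:
  g11 = 1/sigma^2, g22 = 2/sigma^2.
sigma = 18, sigma^2 = 324.
g22 = 0.006173

0.006173


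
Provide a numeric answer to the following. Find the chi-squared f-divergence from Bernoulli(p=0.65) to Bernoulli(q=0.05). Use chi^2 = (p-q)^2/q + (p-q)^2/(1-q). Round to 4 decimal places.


Chi-squared divergence between Bernoulli distributions:
chi^2 = (p-q)^2/q + (p-q)^2/(1-q).
p = 0.65, q = 0.05, p-q = 0.6.
(p-q)^2 = 0.36.
term1 = 0.36/0.05 = 7.2.
term2 = 0.36/0.95 = 0.378947.
chi^2 = 7.2 + 0.378947 = 7.5789

7.5789


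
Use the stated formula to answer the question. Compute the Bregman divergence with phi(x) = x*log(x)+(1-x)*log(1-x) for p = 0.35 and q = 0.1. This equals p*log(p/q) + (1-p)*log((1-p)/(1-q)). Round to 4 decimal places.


Bregman divergence with negative entropy generator:
D = p*log(p/q) + (1-p)*log((1-p)/(1-q)).
p = 0.35, q = 0.1.
p*log(p/q) = 0.35*log(0.35/0.1) = 0.438467.
(1-p)*log((1-p)/(1-q)) = 0.65*log(0.65/0.9) = -0.211525.
D = 0.438467 + -0.211525 = 0.2269

0.2269


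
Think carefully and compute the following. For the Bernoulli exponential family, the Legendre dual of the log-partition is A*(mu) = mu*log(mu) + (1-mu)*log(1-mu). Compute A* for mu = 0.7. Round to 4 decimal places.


Legendre transform for Bernoulli:
A*(mu) = mu*log(mu) + (1-mu)*log(1-mu).
mu = 0.7, 1-mu = 0.3.
mu*log(mu) = 0.7*log(0.7) = -0.249672.
(1-mu)*log(1-mu) = 0.3*log(0.3) = -0.361192.
A* = -0.249672 + -0.361192 = -0.6109

-0.6109


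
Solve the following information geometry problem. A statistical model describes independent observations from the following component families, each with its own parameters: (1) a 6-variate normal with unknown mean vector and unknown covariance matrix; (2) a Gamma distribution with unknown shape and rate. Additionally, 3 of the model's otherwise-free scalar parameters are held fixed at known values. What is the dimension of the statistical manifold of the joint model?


The dimension of a statistical manifold equals the number of free
(independent) real parameters of the model. For a product of independent
blocks the parameter counts add.
- 6-variate normal: 6 (mean) + 6*7/2 = 21 (symmetric covariance) = 27.
- Gamma (shape, rate): 2.
Total = 27 + 2 = 29.
3 parameter(s) fixed at known values: 29 - 3 = 26.
Dimension = 26

26


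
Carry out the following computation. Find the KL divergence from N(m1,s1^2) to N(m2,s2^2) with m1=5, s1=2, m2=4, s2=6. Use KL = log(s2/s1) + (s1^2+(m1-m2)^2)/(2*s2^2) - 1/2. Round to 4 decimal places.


KL divergence between normal distributions:
KL = log(s2/s1) + (s1^2 + (m1-m2)^2)/(2*s2^2) - 1/2.
log(6/2) = 1.098612.
(2^2 + (5-4)^2)/(2*6^2) = (4 + 1)/72 = 0.069444.
KL = 1.098612 + 0.069444 - 0.5 = 0.6681

0.6681


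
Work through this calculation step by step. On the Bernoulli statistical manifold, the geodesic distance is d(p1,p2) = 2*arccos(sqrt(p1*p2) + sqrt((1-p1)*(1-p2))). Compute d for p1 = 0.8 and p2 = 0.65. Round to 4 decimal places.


Geodesic distance on Bernoulli manifold:
d(p1,p2) = 2*arccos(sqrt(p1*p2) + sqrt((1-p1)*(1-p2))).
sqrt(p1*p2) = sqrt(0.8*0.65) = 0.72111.
sqrt((1-p1)*(1-p2)) = sqrt(0.2*0.35) = 0.264575.
arg = 0.72111 + 0.264575 = 0.985685.
d = 2*arccos(0.985685) = 0.3388

0.3388


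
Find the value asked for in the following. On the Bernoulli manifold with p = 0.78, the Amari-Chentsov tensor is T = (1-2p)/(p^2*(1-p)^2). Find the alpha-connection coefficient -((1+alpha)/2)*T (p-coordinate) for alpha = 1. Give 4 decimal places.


Skewness (Amari-Chentsov) tensor: T = (1-2p)/(p^2*(1-p)^2).
p = 0.78, 1-2p = -0.56, p^2 = 0.6084, (1-p)^2 = 0.0484.
T = -0.56/(0.6084 * 0.0484) = -19.017502.
In the p-coordinate, Gamma^(alpha) = Gamma^(0) - (alpha/2)*T with Gamma^(0) = (1/2)*g'(p) = -T/2,
so Gamma^(alpha) = -((1+alpha)/2)*T.
alpha = 1, -(1+alpha)/2 = -1.0.
Gamma = -1.0 * -19.017502 = 19.0175

19.0175


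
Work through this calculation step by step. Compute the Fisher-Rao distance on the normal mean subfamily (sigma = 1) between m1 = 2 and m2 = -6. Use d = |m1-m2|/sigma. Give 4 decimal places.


On the fixed-variance normal subfamily, geodesic distance = |m1-m2|/sigma.
|2 - -6| = 8.
sigma = 1.
d = 8/1 = 8.0000

8.0000


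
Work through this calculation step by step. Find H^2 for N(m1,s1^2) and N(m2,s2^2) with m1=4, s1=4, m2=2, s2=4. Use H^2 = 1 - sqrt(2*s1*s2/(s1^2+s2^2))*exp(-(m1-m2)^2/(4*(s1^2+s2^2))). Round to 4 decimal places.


Squared Hellinger distance for Gaussians:
H^2 = 1 - sqrt(2*s1*s2/(s1^2+s2^2)) * exp(-(m1-m2)^2/(4*(s1^2+s2^2))).
s1^2 = 16, s2^2 = 16, s1^2+s2^2 = 32.
sqrt(2*4*4/(32)) = 1.0.
(m1-m2)^2 = (2)^2 = 4.
exp(-4/(4*32)) = exp(-0.03125) = 0.969233.
H^2 = 1 - 1.0*0.969233 = 0.0308

0.0308


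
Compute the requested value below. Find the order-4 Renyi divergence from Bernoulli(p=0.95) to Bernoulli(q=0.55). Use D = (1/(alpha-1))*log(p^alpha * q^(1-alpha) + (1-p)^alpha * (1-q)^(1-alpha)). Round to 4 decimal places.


Renyi divergence of order alpha between Bernoulli distributions:
D = (1/(alpha-1))*log(p^alpha * q^(1-alpha) + (1-p)^alpha * (1-q)^(1-alpha)).
alpha = 4, p = 0.95, q = 0.55.
p^alpha * q^(1-alpha) = 0.95^4 * 0.55^-3 = 4.895605.
(1-p)^alpha * (1-q)^(1-alpha) = 0.05^4 * 0.45^-3 = 6.9e-05.
sum = 4.895605 + 6.9e-05 = 4.895673.
D = (1/3)*log(4.895673) = 0.5295

0.5295


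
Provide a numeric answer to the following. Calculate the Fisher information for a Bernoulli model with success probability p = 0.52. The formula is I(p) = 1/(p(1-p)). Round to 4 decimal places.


For Bernoulli(p), Fisher information is I(p) = 1/(p*(1-p)).
p = 0.52, 1-p = 0.48.
p*(1-p) = 0.2496.
I(p) = 1/0.2496 = 4.0064

4.0064


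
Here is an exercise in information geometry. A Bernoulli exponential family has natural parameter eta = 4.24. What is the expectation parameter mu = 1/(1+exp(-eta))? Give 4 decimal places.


Dual coordinate (expectation parameter) for Bernoulli:
mu = 1/(1+exp(-eta)).
eta = 4.24.
exp(-eta) = exp(-4.24) = 0.014408.
mu = 1/(1+0.014408) = 0.9858

0.9858


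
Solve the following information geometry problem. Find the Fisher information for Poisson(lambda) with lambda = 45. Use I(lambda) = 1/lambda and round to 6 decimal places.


Fisher information for Poisson: I(lambda) = 1/lambda.
lambda = 45.
I(lambda) = 1/45 = 0.022222

0.022222


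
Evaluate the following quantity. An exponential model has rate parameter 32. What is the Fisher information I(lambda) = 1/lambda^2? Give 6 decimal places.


Fisher information for exponential: I(lambda) = 1/lambda^2.
lambda = 32, lambda^2 = 1024.
I = 1/1024 = 0.000977

0.000977


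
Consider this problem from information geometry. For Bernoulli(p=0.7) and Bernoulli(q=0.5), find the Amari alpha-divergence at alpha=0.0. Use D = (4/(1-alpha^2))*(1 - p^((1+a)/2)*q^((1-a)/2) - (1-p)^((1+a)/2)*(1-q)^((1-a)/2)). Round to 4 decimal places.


Amari alpha-divergence:
D = (4/(1-alpha^2))*(1 - p^((1+a)/2)*q^((1-a)/2) - (1-p)^((1+a)/2)*(1-q)^((1-a)/2)).
alpha = 0.0, p = 0.7, q = 0.5.
e1 = (1+alpha)/2 = 0.5, e2 = (1-alpha)/2 = 0.5.
t1 = p^e1 * q^e2 = 0.7^0.5 * 0.5^0.5 = 0.591608.
t2 = (1-p)^e1 * (1-q)^e2 = 0.3^0.5 * 0.5^0.5 = 0.387298.
4/(1-alpha^2) = 4.0.
D = 4.0*(1 - 0.591608 - 0.387298) = 0.0844

0.0844


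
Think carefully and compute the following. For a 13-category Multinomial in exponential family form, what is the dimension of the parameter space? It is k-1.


Exponential family dimension calculation:
For Multinomial with k=13 categories, dim = k-1 = 12.

12


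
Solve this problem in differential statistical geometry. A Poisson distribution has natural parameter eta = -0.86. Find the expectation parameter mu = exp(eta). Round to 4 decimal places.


Expectation parameter for Poisson exponential family:
mu = exp(eta).
eta = -0.86.
mu = exp(-0.86) = 0.4232

0.4232


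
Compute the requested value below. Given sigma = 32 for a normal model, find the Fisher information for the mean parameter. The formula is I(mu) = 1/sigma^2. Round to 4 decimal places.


The Fisher information for the mean of a normal distribution is I(mu) = 1/sigma^2.
sigma = 32, so sigma^2 = 1024.
I(mu) = 1/1024 = 0.0010

0.0010


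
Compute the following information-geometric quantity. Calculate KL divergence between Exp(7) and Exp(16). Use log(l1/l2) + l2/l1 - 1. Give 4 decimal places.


KL divergence for exponential family:
KL = log(l1/l2) + l2/l1 - 1.
log(7/16) = -0.826679.
16/7 = 2.285714.
KL = -0.826679 + 2.285714 - 1 = 0.4590

0.4590


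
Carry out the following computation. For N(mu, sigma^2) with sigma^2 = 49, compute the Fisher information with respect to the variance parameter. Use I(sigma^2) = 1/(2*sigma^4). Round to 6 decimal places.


Fisher information for variance: I(sigma^2) = 1/(2*sigma^4).
sigma^2 = 49, so sigma^4 = 2401.
I = 1/(2*2401) = 1/4802 = 0.000208

0.000208


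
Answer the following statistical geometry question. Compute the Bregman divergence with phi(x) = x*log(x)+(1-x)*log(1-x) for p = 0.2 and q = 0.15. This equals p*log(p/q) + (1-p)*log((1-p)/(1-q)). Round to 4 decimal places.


Bregman divergence with negative entropy generator:
D = p*log(p/q) + (1-p)*log((1-p)/(1-q)).
p = 0.2, q = 0.15.
p*log(p/q) = 0.2*log(0.2/0.15) = 0.057536.
(1-p)*log((1-p)/(1-q)) = 0.8*log(0.8/0.85) = -0.0485.
D = 0.057536 + -0.0485 = 0.0090

0.0090


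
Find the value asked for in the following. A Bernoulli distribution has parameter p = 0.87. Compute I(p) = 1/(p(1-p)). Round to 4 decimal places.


For Bernoulli(p), Fisher information is I(p) = 1/(p*(1-p)).
p = 0.87, 1-p = 0.13.
p*(1-p) = 0.1131.
I(p) = 1/0.1131 = 8.8417

8.8417


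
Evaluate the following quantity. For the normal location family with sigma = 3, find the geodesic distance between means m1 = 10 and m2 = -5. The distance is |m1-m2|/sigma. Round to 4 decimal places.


On the fixed-variance normal subfamily, geodesic distance = |m1-m2|/sigma.
|10 - -5| = 15.
sigma = 3.
d = 15/3 = 5.0000

5.0000


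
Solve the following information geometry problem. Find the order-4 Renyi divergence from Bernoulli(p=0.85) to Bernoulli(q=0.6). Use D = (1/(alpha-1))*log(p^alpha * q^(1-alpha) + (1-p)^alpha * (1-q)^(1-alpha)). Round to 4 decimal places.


Renyi divergence of order alpha between Bernoulli distributions:
D = (1/(alpha-1))*log(p^alpha * q^(1-alpha) + (1-p)^alpha * (1-q)^(1-alpha)).
alpha = 4, p = 0.85, q = 0.6.
p^alpha * q^(1-alpha) = 0.85^4 * 0.6^-3 = 2.416696.
(1-p)^alpha * (1-q)^(1-alpha) = 0.15^4 * 0.4^-3 = 0.00791.
sum = 2.416696 + 0.00791 = 2.424606.
D = (1/3)*log(2.424606) = 0.2952

0.2952


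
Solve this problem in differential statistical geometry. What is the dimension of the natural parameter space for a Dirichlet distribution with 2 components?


Exponential family dimension calculation:
Dirichlet with 2 components has 2 natural parameters.

2


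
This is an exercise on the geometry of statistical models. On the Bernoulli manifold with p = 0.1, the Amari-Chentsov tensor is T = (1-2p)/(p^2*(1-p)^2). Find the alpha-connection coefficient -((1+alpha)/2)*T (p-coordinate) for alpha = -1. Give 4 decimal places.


Skewness (Amari-Chentsov) tensor: T = (1-2p)/(p^2*(1-p)^2).
p = 0.1, 1-2p = 0.8, p^2 = 0.01, (1-p)^2 = 0.81.
T = 0.8/(0.01 * 0.81) = 98.765432.
In the p-coordinate, Gamma^(alpha) = Gamma^(0) - (alpha/2)*T with Gamma^(0) = (1/2)*g'(p) = -T/2,
so Gamma^(alpha) = -((1+alpha)/2)*T.
alpha = -1, -(1+alpha)/2 = 0.0.
Gamma = 0.0 * 98.765432 = 0.0000

0.0000


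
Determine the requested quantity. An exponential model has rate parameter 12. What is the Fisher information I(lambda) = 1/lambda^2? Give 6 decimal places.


Fisher information for exponential: I(lambda) = 1/lambda^2.
lambda = 12, lambda^2 = 144.
I = 1/144 = 0.006944

0.006944


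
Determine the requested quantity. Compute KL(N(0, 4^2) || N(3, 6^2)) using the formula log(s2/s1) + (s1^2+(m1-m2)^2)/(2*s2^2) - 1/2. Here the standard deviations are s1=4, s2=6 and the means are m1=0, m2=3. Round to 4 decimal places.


KL divergence between normal distributions:
KL = log(s2/s1) + (s1^2 + (m1-m2)^2)/(2*s2^2) - 1/2.
log(6/4) = 0.405465.
(4^2 + (0-3)^2)/(2*6^2) = (16 + 9)/72 = 0.347222.
KL = 0.405465 + 0.347222 - 0.5 = 0.2527

0.2527


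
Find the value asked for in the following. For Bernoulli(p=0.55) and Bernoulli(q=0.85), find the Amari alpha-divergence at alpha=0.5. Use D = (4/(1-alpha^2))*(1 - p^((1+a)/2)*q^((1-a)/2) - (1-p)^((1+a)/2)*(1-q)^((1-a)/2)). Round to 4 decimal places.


Amari alpha-divergence:
D = (4/(1-alpha^2))*(1 - p^((1+a)/2)*q^((1-a)/2) - (1-p)^((1+a)/2)*(1-q)^((1-a)/2)).
alpha = 0.5, p = 0.55, q = 0.85.
e1 = (1+alpha)/2 = 0.75, e2 = (1-alpha)/2 = 0.25.
t1 = p^e1 * q^e2 = 0.55^0.75 * 0.85^0.25 = 0.613235.
t2 = (1-p)^e1 * (1-q)^e2 = 0.45^0.75 * 0.15^0.25 = 0.341926.
4/(1-alpha^2) = 5.333333.
D = 5.333333*(1 - 0.613235 - 0.341926) = 0.2391

0.2391


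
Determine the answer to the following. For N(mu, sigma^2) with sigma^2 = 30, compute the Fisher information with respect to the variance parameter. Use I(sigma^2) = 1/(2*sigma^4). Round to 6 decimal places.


Fisher information for variance: I(sigma^2) = 1/(2*sigma^4).
sigma^2 = 30, so sigma^4 = 900.
I = 1/(2*900) = 1/1800 = 0.000556

0.000556


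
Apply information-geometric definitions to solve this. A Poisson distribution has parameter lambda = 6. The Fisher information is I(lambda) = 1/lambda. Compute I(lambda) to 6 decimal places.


Fisher information for Poisson: I(lambda) = 1/lambda.
lambda = 6.
I(lambda) = 1/6 = 0.166667

0.166667


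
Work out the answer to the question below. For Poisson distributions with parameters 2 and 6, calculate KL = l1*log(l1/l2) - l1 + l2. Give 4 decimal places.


KL divergence for Poisson:
KL = l1*log(l1/l2) - l1 + l2.
l1 = 2, l2 = 6.
log(2/6) = -1.098612.
l1*log(l1/l2) = 2 * -1.098612 = -2.197225.
KL = -2.197225 - 2 + 6 = 1.8028

1.8028


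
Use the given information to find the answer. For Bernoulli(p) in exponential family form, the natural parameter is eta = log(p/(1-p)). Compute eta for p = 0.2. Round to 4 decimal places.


Natural parameter for Bernoulli: eta = log(p/(1-p)).
p = 0.2, 1-p = 0.8.
p/(1-p) = 0.25.
eta = log(0.25) = -1.3863

-1.3863


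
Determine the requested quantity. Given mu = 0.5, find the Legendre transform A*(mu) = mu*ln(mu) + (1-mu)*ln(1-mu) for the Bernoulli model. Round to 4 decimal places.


Legendre transform for Bernoulli:
A*(mu) = mu*log(mu) + (1-mu)*log(1-mu).
mu = 0.5, 1-mu = 0.5.
mu*log(mu) = 0.5*log(0.5) = -0.346574.
(1-mu)*log(1-mu) = 0.5*log(0.5) = -0.346574.
A* = -0.346574 + -0.346574 = -0.6931

-0.6931


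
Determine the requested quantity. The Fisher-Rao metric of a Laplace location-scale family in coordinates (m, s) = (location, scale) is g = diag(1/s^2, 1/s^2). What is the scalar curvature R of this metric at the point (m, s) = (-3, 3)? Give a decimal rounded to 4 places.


The metric has the form g = (A dm^2 + B ds^2)/s^2 with A = 1, B = 1.
Substitute u = sqrt(A/B)*m: g = B*(du^2 + ds^2)/s^2, i.e. B times the
Poincare upper half-plane metric, which has constant Gaussian curvature -1.
Scaling a 2D metric by a constant c divides the Gaussian curvature by c,
so K = -1/B = -1/(1) = -1.0000 everywhere (the point (m, s) = (-3, 3) is irrelevant:
the curvature is constant).
Scalar curvature in dimension 2: R = 2K = -2/(1) = -2.0000.

-2.0000


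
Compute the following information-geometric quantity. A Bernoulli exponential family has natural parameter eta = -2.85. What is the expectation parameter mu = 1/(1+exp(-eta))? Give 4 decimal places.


Dual coordinate (expectation parameter) for Bernoulli:
mu = 1/(1+exp(-eta)).
eta = -2.85.
exp(-eta) = exp(2.85) = 17.287782.
mu = 1/(1+17.287782) = 0.0547

0.0547


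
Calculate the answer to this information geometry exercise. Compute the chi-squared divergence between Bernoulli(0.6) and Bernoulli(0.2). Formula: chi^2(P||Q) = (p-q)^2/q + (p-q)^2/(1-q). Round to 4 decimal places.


Chi-squared divergence between Bernoulli distributions:
chi^2 = (p-q)^2/q + (p-q)^2/(1-q).
p = 0.6, q = 0.2, p-q = 0.4.
(p-q)^2 = 0.16.
term1 = 0.16/0.2 = 0.8.
term2 = 0.16/0.8 = 0.2.
chi^2 = 0.8 + 0.2 = 1.0000

1.0000


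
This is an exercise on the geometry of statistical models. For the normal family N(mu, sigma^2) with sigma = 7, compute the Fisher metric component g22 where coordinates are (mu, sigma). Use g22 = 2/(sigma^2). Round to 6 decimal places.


For the 2-parameter normal family, the Fisher metric has:
  g11 = 1/sigma^2, g22 = 2/sigma^2.
sigma = 7, sigma^2 = 49.
g22 = 0.040816

0.040816


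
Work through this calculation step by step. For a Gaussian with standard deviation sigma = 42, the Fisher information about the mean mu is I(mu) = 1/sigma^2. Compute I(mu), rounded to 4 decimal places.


The Fisher information for the mean of a normal distribution is I(mu) = 1/sigma^2.
sigma = 42, so sigma^2 = 1764.
I(mu) = 1/1764 = 0.0006

0.0006


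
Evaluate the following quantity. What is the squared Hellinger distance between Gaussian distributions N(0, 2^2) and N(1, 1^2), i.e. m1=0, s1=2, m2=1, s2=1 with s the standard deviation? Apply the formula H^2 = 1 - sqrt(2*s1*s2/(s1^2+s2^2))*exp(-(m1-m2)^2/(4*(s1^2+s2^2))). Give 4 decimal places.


Squared Hellinger distance for Gaussians:
H^2 = 1 - sqrt(2*s1*s2/(s1^2+s2^2)) * exp(-(m1-m2)^2/(4*(s1^2+s2^2))).
s1^2 = 4, s2^2 = 1, s1^2+s2^2 = 5.
sqrt(2*2*1/(5)) = 0.894427.
(m1-m2)^2 = (-1)^2 = 1.
exp(-1/(4*5)) = exp(-0.05) = 0.951229.
H^2 = 1 - 0.894427*0.951229 = 0.1492

0.1492


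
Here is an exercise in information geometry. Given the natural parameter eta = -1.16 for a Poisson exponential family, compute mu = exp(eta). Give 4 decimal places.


Expectation parameter for Poisson exponential family:
mu = exp(eta).
eta = -1.16.
mu = exp(-1.16) = 0.3135

0.3135


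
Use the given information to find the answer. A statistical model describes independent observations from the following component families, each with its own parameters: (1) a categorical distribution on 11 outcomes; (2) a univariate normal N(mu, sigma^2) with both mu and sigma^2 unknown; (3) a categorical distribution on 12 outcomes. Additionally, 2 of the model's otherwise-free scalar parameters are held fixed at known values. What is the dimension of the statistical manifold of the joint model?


The dimension of a statistical manifold equals the number of free
(independent) real parameters of the model. For a product of independent
blocks the parameter counts add.
- categorical on 11 outcomes (probabilities sum to 1): 11-1 = 10.
- normal (mu, sigma^2): 2.
- categorical on 12 outcomes (probabilities sum to 1): 12-1 = 11.
Total = 10 + 2 + 11 = 23.
2 parameter(s) fixed at known values: 23 - 2 = 21.
Dimension = 21

21


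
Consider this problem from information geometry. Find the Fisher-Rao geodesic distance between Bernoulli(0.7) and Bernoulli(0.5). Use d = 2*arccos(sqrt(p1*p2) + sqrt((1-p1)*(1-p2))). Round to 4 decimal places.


Geodesic distance on Bernoulli manifold:
d(p1,p2) = 2*arccos(sqrt(p1*p2) + sqrt((1-p1)*(1-p2))).
sqrt(p1*p2) = sqrt(0.7*0.5) = 0.591608.
sqrt((1-p1)*(1-p2)) = sqrt(0.3*0.5) = 0.387298.
arg = 0.591608 + 0.387298 = 0.978906.
d = 2*arccos(0.978906) = 0.4115

0.4115


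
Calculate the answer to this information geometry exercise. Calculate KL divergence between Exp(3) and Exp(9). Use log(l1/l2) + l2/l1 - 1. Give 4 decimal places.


KL divergence for exponential family:
KL = log(l1/l2) + l2/l1 - 1.
log(3/9) = -1.098612.
9/3 = 3.0.
KL = -1.098612 + 3.0 - 1 = 0.9014

0.9014


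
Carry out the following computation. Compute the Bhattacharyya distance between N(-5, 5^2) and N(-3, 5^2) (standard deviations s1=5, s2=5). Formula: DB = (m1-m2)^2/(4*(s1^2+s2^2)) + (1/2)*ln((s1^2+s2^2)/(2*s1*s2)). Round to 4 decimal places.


Bhattacharyya distance between two Gaussians:
DB = (m1-m2)^2/(4*(s1^2+s2^2)) + (1/2)*ln((s1^2+s2^2)/(2*s1*s2)).
(m1-m2)^2 = (-2)^2 = 4.
s1^2+s2^2 = 25 + 25 = 50.
term1 = 4/200 = 0.02.
term2 = 0.5*ln(50/50.0) = 0.0.
DB = 0.02 + 0.0 = 0.0200

0.0200


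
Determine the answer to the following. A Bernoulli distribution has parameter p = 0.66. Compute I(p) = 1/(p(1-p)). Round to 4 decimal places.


For Bernoulli(p), Fisher information is I(p) = 1/(p*(1-p)).
p = 0.66, 1-p = 0.34.
p*(1-p) = 0.2244.
I(p) = 1/0.2244 = 4.4563

4.4563


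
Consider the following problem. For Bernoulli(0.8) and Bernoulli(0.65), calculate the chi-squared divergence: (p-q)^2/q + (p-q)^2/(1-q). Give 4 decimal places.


Chi-squared divergence between Bernoulli distributions:
chi^2 = (p-q)^2/q + (p-q)^2/(1-q).
p = 0.8, q = 0.65, p-q = 0.15.
(p-q)^2 = 0.0225.
term1 = 0.0225/0.65 = 0.034615.
term2 = 0.0225/0.35 = 0.064286.
chi^2 = 0.034615 + 0.064286 = 0.0989

0.0989


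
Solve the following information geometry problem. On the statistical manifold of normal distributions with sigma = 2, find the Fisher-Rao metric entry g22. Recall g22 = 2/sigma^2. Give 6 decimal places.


For the 2-parameter normal family, the Fisher metric has:
  g11 = 1/sigma^2, g22 = 2/sigma^2.
sigma = 2, sigma^2 = 4.
g22 = 0.500000

0.500000


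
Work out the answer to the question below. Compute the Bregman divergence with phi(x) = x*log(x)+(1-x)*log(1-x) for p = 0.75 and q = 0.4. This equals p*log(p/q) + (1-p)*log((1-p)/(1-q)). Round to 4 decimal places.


Bregman divergence with negative entropy generator:
D = p*log(p/q) + (1-p)*log((1-p)/(1-q)).
p = 0.75, q = 0.4.
p*log(p/q) = 0.75*log(0.75/0.4) = 0.471456.
(1-p)*log((1-p)/(1-q)) = 0.25*log(0.25/0.6) = -0.218867.
D = 0.471456 + -0.218867 = 0.2526

0.2526


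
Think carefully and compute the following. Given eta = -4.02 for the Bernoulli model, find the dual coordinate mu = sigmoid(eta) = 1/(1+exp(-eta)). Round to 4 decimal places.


Dual coordinate (expectation parameter) for Bernoulli:
mu = 1/(1+exp(-eta)).
eta = -4.02.
exp(-eta) = exp(4.02) = 55.701106.
mu = 1/(1+55.701106) = 0.0176

0.0176


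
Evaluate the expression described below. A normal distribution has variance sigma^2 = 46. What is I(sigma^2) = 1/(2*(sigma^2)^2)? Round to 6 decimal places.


Fisher information for variance: I(sigma^2) = 1/(2*sigma^4).
sigma^2 = 46, so sigma^4 = 2116.
I = 1/(2*2116) = 1/4232 = 0.000236

0.000236


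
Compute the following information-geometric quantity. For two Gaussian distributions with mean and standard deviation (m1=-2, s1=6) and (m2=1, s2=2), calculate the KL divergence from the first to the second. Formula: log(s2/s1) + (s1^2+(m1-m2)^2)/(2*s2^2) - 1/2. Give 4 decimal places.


KL divergence between normal distributions:
KL = log(s2/s1) + (s1^2 + (m1-m2)^2)/(2*s2^2) - 1/2.
log(2/6) = -1.098612.
(6^2 + (-2-1)^2)/(2*2^2) = (36 + 9)/8 = 5.625.
KL = -1.098612 + 5.625 - 0.5 = 4.0264

4.0264


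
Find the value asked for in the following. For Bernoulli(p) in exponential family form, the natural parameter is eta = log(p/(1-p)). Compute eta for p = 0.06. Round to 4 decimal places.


Natural parameter for Bernoulli: eta = log(p/(1-p)).
p = 0.06, 1-p = 0.94.
p/(1-p) = 0.06383.
eta = log(0.06383) = -2.7515

-2.7515


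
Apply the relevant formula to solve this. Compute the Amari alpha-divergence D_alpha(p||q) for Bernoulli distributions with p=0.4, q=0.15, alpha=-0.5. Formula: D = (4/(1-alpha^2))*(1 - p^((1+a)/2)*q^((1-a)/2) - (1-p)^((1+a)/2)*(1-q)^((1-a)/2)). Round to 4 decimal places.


Amari alpha-divergence:
D = (4/(1-alpha^2))*(1 - p^((1+a)/2)*q^((1-a)/2) - (1-p)^((1+a)/2)*(1-q)^((1-a)/2)).
alpha = -0.5, p = 0.4, q = 0.15.
e1 = (1+alpha)/2 = 0.25, e2 = (1-alpha)/2 = 0.75.
t1 = p^e1 * q^e2 = 0.4^0.25 * 0.15^0.75 = 0.191683.
t2 = (1-p)^e1 * (1-q)^e2 = 0.6^0.25 * 0.85^0.75 = 0.779116.
4/(1-alpha^2) = 5.333333.
D = 5.333333*(1 - 0.191683 - 0.779116) = 0.1557

0.1557


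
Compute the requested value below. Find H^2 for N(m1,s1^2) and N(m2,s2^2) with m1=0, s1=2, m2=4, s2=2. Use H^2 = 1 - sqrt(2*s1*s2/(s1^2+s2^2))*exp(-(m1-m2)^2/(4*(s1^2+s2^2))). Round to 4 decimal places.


Squared Hellinger distance for Gaussians:
H^2 = 1 - sqrt(2*s1*s2/(s1^2+s2^2)) * exp(-(m1-m2)^2/(4*(s1^2+s2^2))).
s1^2 = 4, s2^2 = 4, s1^2+s2^2 = 8.
sqrt(2*2*2/(8)) = 1.0.
(m1-m2)^2 = (-4)^2 = 16.
exp(-16/(4*8)) = exp(-0.5) = 0.606531.
H^2 = 1 - 1.0*0.606531 = 0.3935

0.3935


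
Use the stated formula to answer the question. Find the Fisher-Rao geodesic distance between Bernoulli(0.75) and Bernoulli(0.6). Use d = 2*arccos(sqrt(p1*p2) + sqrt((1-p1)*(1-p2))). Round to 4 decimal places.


Geodesic distance on Bernoulli manifold:
d(p1,p2) = 2*arccos(sqrt(p1*p2) + sqrt((1-p1)*(1-p2))).
sqrt(p1*p2) = sqrt(0.75*0.6) = 0.67082.
sqrt((1-p1)*(1-p2)) = sqrt(0.25*0.4) = 0.316228.
arg = 0.67082 + 0.316228 = 0.987048.
d = 2*arccos(0.987048) = 0.3222

0.3222


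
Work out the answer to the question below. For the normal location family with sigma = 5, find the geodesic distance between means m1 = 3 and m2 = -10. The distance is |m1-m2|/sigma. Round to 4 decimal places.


On the fixed-variance normal subfamily, geodesic distance = |m1-m2|/sigma.
|3 - -10| = 13.
sigma = 5.
d = 13/5 = 2.6000

2.6000


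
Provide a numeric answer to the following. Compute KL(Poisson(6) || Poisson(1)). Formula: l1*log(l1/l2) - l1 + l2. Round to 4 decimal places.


KL divergence for Poisson:
KL = l1*log(l1/l2) - l1 + l2.
l1 = 6, l2 = 1.
log(6/1) = 1.791759.
l1*log(l1/l2) = 6 * 1.791759 = 10.750557.
KL = 10.750557 - 6 + 1 = 5.7506

5.7506


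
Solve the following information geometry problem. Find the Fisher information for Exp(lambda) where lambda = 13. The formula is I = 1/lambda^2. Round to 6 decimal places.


Fisher information for exponential: I(lambda) = 1/lambda^2.
lambda = 13, lambda^2 = 169.
I = 1/169 = 0.005917

0.005917


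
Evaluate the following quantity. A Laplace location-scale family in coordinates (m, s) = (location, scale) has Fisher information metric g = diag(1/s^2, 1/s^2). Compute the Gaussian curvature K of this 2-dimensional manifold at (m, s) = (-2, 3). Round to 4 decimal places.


The metric has the form g = (A dm^2 + B ds^2)/s^2 with A = 1, B = 1.
Substitute u = sqrt(A/B)*m: g = B*(du^2 + ds^2)/s^2, i.e. B times the
Poincare upper half-plane metric, which has constant Gaussian curvature -1.
Scaling a 2D metric by a constant c divides the Gaussian curvature by c,
so K = -1/B = -1/(1) = -1.0000 everywhere (the point (m, s) = (-2, 3) is irrelevant:
the curvature is constant).
The requested Gaussian curvature is K = -1.0000.

-1.0000


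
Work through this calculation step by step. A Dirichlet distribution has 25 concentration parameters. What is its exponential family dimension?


Exponential family dimension calculation:
Dirichlet with 25 components has 25 natural parameters.

25


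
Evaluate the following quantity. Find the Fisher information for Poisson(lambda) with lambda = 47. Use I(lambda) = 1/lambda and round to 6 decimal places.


Fisher information for Poisson: I(lambda) = 1/lambda.
lambda = 47.
I(lambda) = 1/47 = 0.021277

0.021277


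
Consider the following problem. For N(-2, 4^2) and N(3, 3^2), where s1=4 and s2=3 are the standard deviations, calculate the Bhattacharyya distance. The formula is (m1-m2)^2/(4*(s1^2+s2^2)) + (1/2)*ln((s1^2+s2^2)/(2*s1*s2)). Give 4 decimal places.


Bhattacharyya distance between two Gaussians:
DB = (m1-m2)^2/(4*(s1^2+s2^2)) + (1/2)*ln((s1^2+s2^2)/(2*s1*s2)).
(m1-m2)^2 = (-5)^2 = 25.
s1^2+s2^2 = 16 + 9 = 25.
term1 = 25/100 = 0.25.
term2 = 0.5*ln(25/24.0) = 0.020411.
DB = 0.25 + 0.020411 = 0.2704

0.2704


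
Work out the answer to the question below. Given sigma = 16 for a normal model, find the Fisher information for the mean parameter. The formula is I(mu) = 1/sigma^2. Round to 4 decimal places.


The Fisher information for the mean of a normal distribution is I(mu) = 1/sigma^2.
sigma = 16, so sigma^2 = 256.
I(mu) = 1/256 = 0.0039

0.0039


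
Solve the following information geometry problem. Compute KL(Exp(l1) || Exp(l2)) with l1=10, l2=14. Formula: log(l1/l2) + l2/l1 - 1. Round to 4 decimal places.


KL divergence for exponential family:
KL = log(l1/l2) + l2/l1 - 1.
log(10/14) = -0.336472.
14/10 = 1.4.
KL = -0.336472 + 1.4 - 1 = 0.0635

0.0635


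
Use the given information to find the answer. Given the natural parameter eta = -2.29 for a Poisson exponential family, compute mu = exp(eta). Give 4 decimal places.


Expectation parameter for Poisson exponential family:
mu = exp(eta).
eta = -2.29.
mu = exp(-2.29) = 0.1013

0.1013


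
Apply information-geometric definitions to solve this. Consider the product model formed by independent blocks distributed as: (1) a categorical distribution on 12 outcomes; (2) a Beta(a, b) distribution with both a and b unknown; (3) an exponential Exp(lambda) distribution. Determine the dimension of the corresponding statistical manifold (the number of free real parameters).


The dimension of a statistical manifold equals the number of free
(independent) real parameters of the model. For a product of independent
blocks the parameter counts add.
- categorical on 12 outcomes (probabilities sum to 1): 12-1 = 11.
- Beta (a, b): 2.
- exponential (lambda): 1.
Total = 11 + 2 + 1 = 14.
Dimension = 14

14


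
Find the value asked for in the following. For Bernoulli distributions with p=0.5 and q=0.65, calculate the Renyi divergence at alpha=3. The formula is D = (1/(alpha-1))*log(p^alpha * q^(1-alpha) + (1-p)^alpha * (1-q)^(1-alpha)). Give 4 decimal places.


Renyi divergence of order alpha between Bernoulli distributions:
D = (1/(alpha-1))*log(p^alpha * q^(1-alpha) + (1-p)^alpha * (1-q)^(1-alpha)).
alpha = 3, p = 0.5, q = 0.65.
p^alpha * q^(1-alpha) = 0.5^3 * 0.65^-2 = 0.295858.
(1-p)^alpha * (1-q)^(1-alpha) = 0.5^3 * 0.35^-2 = 1.020408.
sum = 0.295858 + 1.020408 = 1.316266.
D = (1/2)*log(1.316266) = 0.1374

0.1374


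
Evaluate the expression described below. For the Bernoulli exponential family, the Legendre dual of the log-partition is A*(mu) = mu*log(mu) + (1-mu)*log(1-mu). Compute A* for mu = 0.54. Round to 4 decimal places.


Legendre transform for Bernoulli:
A*(mu) = mu*log(mu) + (1-mu)*log(1-mu).
mu = 0.54, 1-mu = 0.46.
mu*log(mu) = 0.54*log(0.54) = -0.332741.
(1-mu)*log(1-mu) = 0.46*log(0.46) = -0.357203.
A* = -0.332741 + -0.357203 = -0.6899

-0.6899


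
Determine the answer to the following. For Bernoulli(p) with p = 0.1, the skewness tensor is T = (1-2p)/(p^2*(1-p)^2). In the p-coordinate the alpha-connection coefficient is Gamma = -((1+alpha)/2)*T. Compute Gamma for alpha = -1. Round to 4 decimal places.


Skewness (Amari-Chentsov) tensor: T = (1-2p)/(p^2*(1-p)^2).
p = 0.1, 1-2p = 0.8, p^2 = 0.01, (1-p)^2 = 0.81.
T = 0.8/(0.01 * 0.81) = 98.765432.
In the p-coordinate, Gamma^(alpha) = Gamma^(0) - (alpha/2)*T with Gamma^(0) = (1/2)*g'(p) = -T/2,
so Gamma^(alpha) = -((1+alpha)/2)*T.
alpha = -1, -(1+alpha)/2 = 0.0.
Gamma = 0.0 * 98.765432 = 0.0000

0.0000


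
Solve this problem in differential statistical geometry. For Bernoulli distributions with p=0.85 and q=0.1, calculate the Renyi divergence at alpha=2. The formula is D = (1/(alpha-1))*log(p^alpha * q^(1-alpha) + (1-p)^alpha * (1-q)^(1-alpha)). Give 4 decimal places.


Renyi divergence of order alpha between Bernoulli distributions:
D = (1/(alpha-1))*log(p^alpha * q^(1-alpha) + (1-p)^alpha * (1-q)^(1-alpha)).
alpha = 2, p = 0.85, q = 0.1.
p^alpha * q^(1-alpha) = 0.85^2 * 0.1^-1 = 7.225.
(1-p)^alpha * (1-q)^(1-alpha) = 0.15^2 * 0.9^-1 = 0.025.
sum = 7.225 + 0.025 = 7.25.
D = (1/1)*log(7.25) = 1.9810

1.9810


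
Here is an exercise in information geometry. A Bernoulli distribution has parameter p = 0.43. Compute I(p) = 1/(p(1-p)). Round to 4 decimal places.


For Bernoulli(p), Fisher information is I(p) = 1/(p*(1-p)).
p = 0.43, 1-p = 0.57.
p*(1-p) = 0.2451.
I(p) = 1/0.2451 = 4.0800

4.0800


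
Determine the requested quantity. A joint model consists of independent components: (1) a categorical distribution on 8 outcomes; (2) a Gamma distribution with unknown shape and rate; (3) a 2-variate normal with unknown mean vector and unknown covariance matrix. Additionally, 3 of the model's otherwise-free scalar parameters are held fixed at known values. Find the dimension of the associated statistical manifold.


The dimension of a statistical manifold equals the number of free
(independent) real parameters of the model. For a product of independent
blocks the parameter counts add.
- categorical on 8 outcomes (probabilities sum to 1): 8-1 = 7.
- Gamma (shape, rate): 2.
- 2-variate normal: 2 (mean) + 2*3/2 = 3 (symmetric covariance) = 5.
Total = 7 + 2 + 5 = 14.
3 parameter(s) fixed at known values: 14 - 3 = 11.
Dimension = 11

11


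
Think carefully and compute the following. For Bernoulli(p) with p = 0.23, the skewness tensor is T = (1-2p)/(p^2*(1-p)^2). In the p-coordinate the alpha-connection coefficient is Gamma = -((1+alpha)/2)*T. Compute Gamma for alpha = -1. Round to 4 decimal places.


Skewness (Amari-Chentsov) tensor: T = (1-2p)/(p^2*(1-p)^2).
p = 0.23, 1-2p = 0.54, p^2 = 0.0529, (1-p)^2 = 0.5929.
T = 0.54/(0.0529 * 0.5929) = 17.216967.
In the p-coordinate, Gamma^(alpha) = Gamma^(0) - (alpha/2)*T with Gamma^(0) = (1/2)*g'(p) = -T/2,
so Gamma^(alpha) = -((1+alpha)/2)*T.
alpha = -1, -(1+alpha)/2 = 0.0.
Gamma = 0.0 * 17.216967 = 0.0000

0.0000


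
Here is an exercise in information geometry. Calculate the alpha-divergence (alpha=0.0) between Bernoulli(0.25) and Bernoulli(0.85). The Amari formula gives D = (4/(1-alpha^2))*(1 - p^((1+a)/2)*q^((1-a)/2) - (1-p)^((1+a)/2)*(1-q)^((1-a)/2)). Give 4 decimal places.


Amari alpha-divergence:
D = (4/(1-alpha^2))*(1 - p^((1+a)/2)*q^((1-a)/2) - (1-p)^((1+a)/2)*(1-q)^((1-a)/2)).
alpha = 0.0, p = 0.25, q = 0.85.
e1 = (1+alpha)/2 = 0.5, e2 = (1-alpha)/2 = 0.5.
t1 = p^e1 * q^e2 = 0.25^0.5 * 0.85^0.5 = 0.460977.
t2 = (1-p)^e1 * (1-q)^e2 = 0.75^0.5 * 0.15^0.5 = 0.33541.
4/(1-alpha^2) = 4.0.
D = 4.0*(1 - 0.460977 - 0.33541) = 0.8145

0.8145
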